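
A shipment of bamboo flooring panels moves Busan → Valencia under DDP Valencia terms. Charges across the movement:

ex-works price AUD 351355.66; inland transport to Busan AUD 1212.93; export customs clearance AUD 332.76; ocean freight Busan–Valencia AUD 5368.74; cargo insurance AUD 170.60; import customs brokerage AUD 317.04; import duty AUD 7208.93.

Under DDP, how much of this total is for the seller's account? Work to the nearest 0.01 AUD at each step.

DDP: the seller bears all costs including import duty.
Seller's account: goods 351355.66 + inland to port 1212.93 + export clearance 332.76 + freight 5368.74 + insurance 170.60 + brokerage 317.04 + duty 7208.93 = 365966.66
Buyer's account: 0.00

Seller's account: AUD 365966.66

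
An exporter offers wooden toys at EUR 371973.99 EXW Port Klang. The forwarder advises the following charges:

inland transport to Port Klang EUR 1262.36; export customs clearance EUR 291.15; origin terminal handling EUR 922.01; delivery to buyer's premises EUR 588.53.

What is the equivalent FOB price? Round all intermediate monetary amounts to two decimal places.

Not relevant to the conversion: delivery — on the buyer under both terms; not part of either seller's price.
From EXW to FOB, the seller additionally bears: inland to port, export clearance, origin terminal.
FOB price = 371973.99 + 1262.36 + 291.15 + 922.01 = 374449.51

FOB price: EUR 374449.51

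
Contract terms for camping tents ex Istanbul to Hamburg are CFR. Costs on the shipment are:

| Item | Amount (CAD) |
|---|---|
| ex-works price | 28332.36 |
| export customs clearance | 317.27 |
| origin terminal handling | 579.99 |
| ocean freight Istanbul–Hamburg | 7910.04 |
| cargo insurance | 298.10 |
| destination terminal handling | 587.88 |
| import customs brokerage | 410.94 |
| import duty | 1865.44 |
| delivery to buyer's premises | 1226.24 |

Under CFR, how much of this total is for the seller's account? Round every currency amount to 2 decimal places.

CFR: the seller pays costs through ocean freight to the destination port, but not insurance.
Seller's account: goods 28332.36 + export clearance 317.27 + origin terminal 579.99 + freight 7910.04 = 37139.66
Buyer's account: insurance 298.10 + destination terminal 587.88 + brokerage 410.94 + duty 1865.44 + delivery 1226.24 = 4388.60

Seller's account: CAD 37139.66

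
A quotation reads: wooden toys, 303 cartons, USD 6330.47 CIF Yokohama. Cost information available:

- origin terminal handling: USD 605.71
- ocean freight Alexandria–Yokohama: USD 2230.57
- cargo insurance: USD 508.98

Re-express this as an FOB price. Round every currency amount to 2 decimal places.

Not relevant to the conversion: origin terminal — on the seller under both CIF and FOB; already in the CIF price and stays in the FOB price.
From CIF to FOB, the seller no longer bears: freight, insurance.
FOB price = 6330.47 − 2230.57 − 508.98 = 3590.92

FOB price: USD 3590.92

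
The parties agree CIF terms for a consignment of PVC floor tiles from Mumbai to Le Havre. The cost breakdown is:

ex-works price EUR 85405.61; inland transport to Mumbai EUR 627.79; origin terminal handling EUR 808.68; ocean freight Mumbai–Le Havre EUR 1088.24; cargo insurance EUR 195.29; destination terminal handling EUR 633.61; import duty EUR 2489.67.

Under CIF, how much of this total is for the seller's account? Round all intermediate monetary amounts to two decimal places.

CIF: the seller pays costs through ocean freight and marine insurance to the destination port.
Seller's account: goods 85405.61 + inland to port 627.79 + origin terminal 808.68 + freight 1088.24 + insurance 195.29 = 88125.61
Buyer's account: destination terminal 633.61 + duty 2489.67 = 3123.28

Seller's account: EUR 88125.61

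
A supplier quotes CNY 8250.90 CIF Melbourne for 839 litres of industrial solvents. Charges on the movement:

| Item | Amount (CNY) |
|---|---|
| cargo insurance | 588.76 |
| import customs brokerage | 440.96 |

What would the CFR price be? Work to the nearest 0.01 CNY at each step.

Not relevant to the conversion: brokerage — on the buyer under both terms; not part of either seller's price.
From CIF to CFR, the seller no longer bears: insurance.
CFR price = 8250.90 − 588.76 = 7662.14

CFR price: CNY 7662.14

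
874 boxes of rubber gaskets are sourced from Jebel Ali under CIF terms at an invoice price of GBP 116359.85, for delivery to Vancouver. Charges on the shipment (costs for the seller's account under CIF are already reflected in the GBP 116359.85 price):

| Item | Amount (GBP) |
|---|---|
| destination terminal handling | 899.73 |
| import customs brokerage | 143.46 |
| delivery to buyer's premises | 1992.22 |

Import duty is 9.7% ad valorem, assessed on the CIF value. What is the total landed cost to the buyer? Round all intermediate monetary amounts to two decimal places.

Total landed cost: GBP 130682.17

CIF: the seller pays costs through ocean freight and marine insurance to the destination port.
The CIF price already equals the CIF value: 116359.85
Import duty = 116359.85 × 9.7% = 11286.91
Buyer bears: destination terminal 899.73 + brokerage 143.46 + delivery 1992.22 + duty 11286.91 = 14322.32
Landed cost = invoice 116359.85 + 14322.32 = 130682.17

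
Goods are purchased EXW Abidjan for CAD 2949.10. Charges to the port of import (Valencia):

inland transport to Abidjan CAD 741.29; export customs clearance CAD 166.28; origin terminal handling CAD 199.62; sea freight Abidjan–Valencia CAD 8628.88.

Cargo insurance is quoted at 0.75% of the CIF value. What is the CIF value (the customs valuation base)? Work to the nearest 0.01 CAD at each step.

Let C be the CIF value. C = EXW price + pre-shipment costs + freight + 0.75% × C
C − 0.75% × C = 2949.10 + 741.29 + 166.28 + 199.62 + 8628.88
0.9925 × C = 12685.17
C = 12685.17 / 0.9925 = 12781.03
Insurance premium = 0.75% × 12781.03 = 95.86

CIF value: CAD 12781.03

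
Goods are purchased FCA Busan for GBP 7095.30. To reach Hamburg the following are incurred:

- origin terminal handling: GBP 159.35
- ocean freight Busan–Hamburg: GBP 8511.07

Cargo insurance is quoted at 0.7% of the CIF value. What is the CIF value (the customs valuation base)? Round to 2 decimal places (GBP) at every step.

Let C be the CIF value. C = FCA price + pre-shipment costs + freight + 0.7% × C
C − 0.7% × C = 7095.30 + 159.35 + 8511.07
0.993 × C = 15765.72
C = 15765.72 / 0.993 = 15876.86
Insurance premium = 0.7% × 15876.86 = 111.14

CIF value: GBP 15876.86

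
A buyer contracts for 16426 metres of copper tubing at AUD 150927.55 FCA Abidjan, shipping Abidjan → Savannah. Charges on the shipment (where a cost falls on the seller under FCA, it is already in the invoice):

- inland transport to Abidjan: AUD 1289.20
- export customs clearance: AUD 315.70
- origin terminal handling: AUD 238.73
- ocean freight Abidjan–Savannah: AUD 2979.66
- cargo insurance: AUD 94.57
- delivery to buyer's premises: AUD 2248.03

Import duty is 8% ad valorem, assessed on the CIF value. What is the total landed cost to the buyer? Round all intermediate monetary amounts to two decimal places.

Total landed cost: AUD 168827.78

FCA: the seller delivers export-cleared goods to the carrier; the buyer bears costs from that point.
Already in the invoice (seller's account under FCA): inland to port, export clearance — exclude.
CIF value = FCA price + origin terminal + freight + insurance = 150927.55 + 238.73 + 2979.66 + 94.57 = 154240.51
Import duty = 154240.51 × 8% = 12339.24
Buyer bears: origin terminal 238.73 + freight 2979.66 + insurance 94.57 + delivery 2248.03 + duty 12339.24 = 17900.23
Landed cost = invoice 150927.55 + 17900.23 = 168827.78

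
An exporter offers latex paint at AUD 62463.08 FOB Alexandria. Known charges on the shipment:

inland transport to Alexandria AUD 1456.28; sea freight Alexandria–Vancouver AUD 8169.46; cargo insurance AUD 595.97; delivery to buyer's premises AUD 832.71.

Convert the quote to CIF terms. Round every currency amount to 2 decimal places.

CIF price: AUD 71228.51

Not relevant to the conversion: inland to port — on the seller under both FOB and CIF; already in the FOB price and stays in the CIF price. delivery — on the buyer under both terms; not part of either seller's price.
From FOB to CIF, the seller additionally bears: freight, insurance.
CIF price = 62463.08 + 8169.46 + 595.97 = 71228.51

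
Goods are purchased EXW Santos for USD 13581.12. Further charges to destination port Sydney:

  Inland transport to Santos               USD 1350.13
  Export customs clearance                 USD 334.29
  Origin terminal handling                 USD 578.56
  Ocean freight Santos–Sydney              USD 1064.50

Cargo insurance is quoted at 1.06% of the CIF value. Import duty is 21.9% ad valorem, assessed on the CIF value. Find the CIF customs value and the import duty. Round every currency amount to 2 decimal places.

Let C be the CIF value. C = EXW price + pre-shipment costs + freight + 1.06% × C
C − 1.06% × C = 13581.12 + 1350.13 + 334.29 + 578.56 + 1064.50
0.9894 × C = 16908.60
C = 16908.60 / 0.9894 = 17089.75
Insurance premium = 1.06% × 17089.75 = 181.15
Import duty = 17089.75 × 21.9% = 3742.66

CIF value: USD 17089.75; import duty: USD 3742.66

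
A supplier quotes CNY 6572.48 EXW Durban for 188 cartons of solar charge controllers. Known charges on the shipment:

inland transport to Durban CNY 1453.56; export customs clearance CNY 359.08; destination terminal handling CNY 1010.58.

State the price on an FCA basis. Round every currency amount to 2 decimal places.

FCA price: CNY 8385.12

Not relevant to the conversion: destination terminal — on the buyer under both terms; not part of either seller's price.
From EXW to FCA, the seller additionally bears: inland to port, export clearance.
FCA price = 6572.48 + 1453.56 + 359.08 = 8385.12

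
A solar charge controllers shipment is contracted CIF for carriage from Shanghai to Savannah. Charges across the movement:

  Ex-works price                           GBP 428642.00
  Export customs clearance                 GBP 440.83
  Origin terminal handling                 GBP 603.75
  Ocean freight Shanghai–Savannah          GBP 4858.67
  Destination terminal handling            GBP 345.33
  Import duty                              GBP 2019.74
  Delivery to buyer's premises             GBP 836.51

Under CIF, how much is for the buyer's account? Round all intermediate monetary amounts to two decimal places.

Buyer's account: GBP 3201.58

CIF: the seller pays costs through ocean freight and marine insurance to the destination port.
Seller's account: goods 428642.00 + export clearance 440.83 + origin terminal 603.75 + freight 4858.67 = 434545.25
Buyer's account: destination terminal 345.33 + duty 2019.74 + delivery 836.51 = 3201.58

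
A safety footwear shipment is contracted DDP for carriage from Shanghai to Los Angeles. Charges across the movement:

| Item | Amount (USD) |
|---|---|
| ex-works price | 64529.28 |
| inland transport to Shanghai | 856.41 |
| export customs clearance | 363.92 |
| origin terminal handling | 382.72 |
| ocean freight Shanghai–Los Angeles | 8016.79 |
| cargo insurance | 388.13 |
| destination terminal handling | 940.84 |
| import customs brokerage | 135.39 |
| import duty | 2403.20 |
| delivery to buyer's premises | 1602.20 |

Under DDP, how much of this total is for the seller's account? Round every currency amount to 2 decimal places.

Seller's account: USD 79618.88

DDP: the seller bears all costs including import duty.
Seller's account: goods 64529.28 + inland to port 856.41 + export clearance 363.92 + origin terminal 382.72 + freight 8016.79 + insurance 388.13 + destination terminal 940.84 + brokerage 135.39 + duty 2403.20 + delivery 1602.20 = 79618.88
Buyer's account: 0.00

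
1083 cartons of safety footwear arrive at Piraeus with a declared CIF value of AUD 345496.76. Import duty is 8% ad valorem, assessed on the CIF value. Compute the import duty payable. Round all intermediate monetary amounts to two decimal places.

Import duty: AUD 27639.74

Import duty = 345496.76 × 8% = 27639.74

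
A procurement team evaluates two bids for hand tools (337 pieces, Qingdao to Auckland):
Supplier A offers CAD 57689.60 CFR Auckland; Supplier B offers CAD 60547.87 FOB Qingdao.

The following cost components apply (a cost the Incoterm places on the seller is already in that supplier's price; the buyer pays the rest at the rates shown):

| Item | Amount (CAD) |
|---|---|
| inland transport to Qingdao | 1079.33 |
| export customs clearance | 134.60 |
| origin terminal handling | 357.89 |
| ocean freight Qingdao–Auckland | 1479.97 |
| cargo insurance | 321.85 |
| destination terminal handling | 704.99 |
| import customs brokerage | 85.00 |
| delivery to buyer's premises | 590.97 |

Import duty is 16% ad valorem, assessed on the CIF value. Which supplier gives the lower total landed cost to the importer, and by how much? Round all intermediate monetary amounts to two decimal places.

Supplier A is cheaper by CAD 5032.36

Supplier A (CFR):
CIF value = CFR price + insurance = 57689.60 + 321.85 = 58011.45
Import duty = 58011.45 × 16% = 9281.83
Buyer bears (A): 321.85 + 704.99 + 85.00 + 590.97 = 1702.81
Landed cost (A) = invoice 57689.60 + 1702.81 + duty 9281.83 = 68674.24
Supplier B (FOB):
CIF value = FOB price + freight + insurance = 60547.87 + 1479.97 + 321.85 = 62349.69
Import duty = 62349.69 × 16% = 9975.95
Buyer bears (B): 1479.97 + 321.85 + 704.99 + 85.00 + 590.97 = 3182.78
Landed cost (B) = invoice 60547.87 + 3182.78 + duty 9975.95 = 73706.60
Difference = |68674.24 − 73706.60| = 5032.36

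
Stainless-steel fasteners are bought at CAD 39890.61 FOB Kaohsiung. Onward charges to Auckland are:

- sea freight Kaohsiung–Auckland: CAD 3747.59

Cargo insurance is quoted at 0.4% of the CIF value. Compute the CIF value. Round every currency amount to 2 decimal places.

CIF value: CAD 43813.45

Let C be the CIF value. C = FOB price + freight + 0.4% × C
C − 0.4% × C = 39890.61 + 3747.59
0.996 × C = 43638.20
C = 43638.20 / 0.996 = 43813.45
Insurance premium = 0.4% × 43813.45 = 175.25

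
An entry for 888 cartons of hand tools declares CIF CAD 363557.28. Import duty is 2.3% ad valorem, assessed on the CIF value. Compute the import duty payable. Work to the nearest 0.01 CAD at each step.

Import duty = 363557.28 × 2.3% = 8361.82

Import duty: CAD 8361.82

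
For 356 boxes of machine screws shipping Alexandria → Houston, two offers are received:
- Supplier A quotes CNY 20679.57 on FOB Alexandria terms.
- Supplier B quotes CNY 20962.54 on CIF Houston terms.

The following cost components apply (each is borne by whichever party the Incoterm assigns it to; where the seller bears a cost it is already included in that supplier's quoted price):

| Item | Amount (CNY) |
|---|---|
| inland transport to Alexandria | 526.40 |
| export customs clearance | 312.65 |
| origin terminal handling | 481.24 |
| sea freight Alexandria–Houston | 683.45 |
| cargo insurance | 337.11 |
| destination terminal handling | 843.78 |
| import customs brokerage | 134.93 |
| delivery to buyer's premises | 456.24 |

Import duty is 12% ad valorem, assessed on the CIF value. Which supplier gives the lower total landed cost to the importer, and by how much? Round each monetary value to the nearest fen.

Supplier B is cheaper by CNY 826.11

Supplier A (FOB):
CIF value = FOB price + freight + insurance = 20679.57 + 683.45 + 337.11 = 21700.13
Import duty = 21700.13 × 12% = 2604.02
Buyer bears (A): 683.45 + 337.11 + 843.78 + 134.93 + 456.24 = 2455.51
Landed cost (A) = invoice 20679.57 + 2455.51 + duty 2604.02 = 25739.10
Supplier B (CIF):
The CIF price already equals the CIF value: 20962.54
Import duty = 20962.54 × 12% = 2515.50
Buyer bears (B): 843.78 + 134.93 + 456.24 = 1434.95
Landed cost (B) = invoice 20962.54 + 1434.95 + duty 2515.50 = 24912.99
Difference = |25739.10 − 24912.99| = 826.11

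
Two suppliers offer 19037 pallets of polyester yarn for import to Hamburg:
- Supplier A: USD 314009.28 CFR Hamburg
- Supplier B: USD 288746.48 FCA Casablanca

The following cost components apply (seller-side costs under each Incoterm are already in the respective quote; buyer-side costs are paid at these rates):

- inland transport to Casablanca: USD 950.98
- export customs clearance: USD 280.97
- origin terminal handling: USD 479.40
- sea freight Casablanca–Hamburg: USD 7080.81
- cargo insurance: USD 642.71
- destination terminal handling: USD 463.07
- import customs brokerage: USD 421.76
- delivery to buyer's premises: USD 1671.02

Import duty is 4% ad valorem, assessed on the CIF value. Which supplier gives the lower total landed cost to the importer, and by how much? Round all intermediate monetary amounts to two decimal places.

Supplier A (CFR):
CIF value = CFR price + insurance = 314009.28 + 642.71 = 314651.99
Import duty = 314651.99 × 4% = 12586.08
Buyer bears (A): 642.71 + 463.07 + 421.76 + 1671.02 = 3198.56
Landed cost (A) = invoice 314009.28 + 3198.56 + duty 12586.08 = 329793.92
Supplier B (FCA):
CIF value = FCA price + origin terminal + freight + insurance = 288746.48 + 479.40 + 7080.81 + 642.71 = 296949.40
Import duty = 296949.40 × 4% = 11877.98
Buyer bears (B): 479.40 + 7080.81 + 642.71 + 463.07 + 421.76 + 1671.02 = 10758.77
Landed cost (B) = invoice 288746.48 + 10758.77 + duty 11877.98 = 311383.23
Difference = |329793.92 − 311383.23| = 18410.69

Supplier B is cheaper by USD 18410.69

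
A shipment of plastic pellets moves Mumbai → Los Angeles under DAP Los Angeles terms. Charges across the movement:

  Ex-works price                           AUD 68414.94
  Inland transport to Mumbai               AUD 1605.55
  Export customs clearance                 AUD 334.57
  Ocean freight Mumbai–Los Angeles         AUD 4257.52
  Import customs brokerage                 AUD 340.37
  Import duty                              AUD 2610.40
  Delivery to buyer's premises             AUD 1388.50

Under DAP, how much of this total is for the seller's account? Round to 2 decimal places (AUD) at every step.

Seller's account: AUD 76001.08

DAP: the seller bears all costs to the named destination except import duty and clearance.
Seller's account: goods 68414.94 + inland to port 1605.55 + export clearance 334.57 + freight 4257.52 + delivery 1388.50 = 76001.08
Buyer's account: brokerage 340.37 + duty 2610.40 = 2950.77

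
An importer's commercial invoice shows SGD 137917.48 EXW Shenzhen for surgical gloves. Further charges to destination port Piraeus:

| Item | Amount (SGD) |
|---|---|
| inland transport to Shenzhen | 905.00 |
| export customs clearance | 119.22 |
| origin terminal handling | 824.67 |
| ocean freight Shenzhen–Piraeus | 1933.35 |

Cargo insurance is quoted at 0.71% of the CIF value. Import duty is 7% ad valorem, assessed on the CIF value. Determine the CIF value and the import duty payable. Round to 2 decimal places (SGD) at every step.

Let C be the CIF value. C = EXW price + pre-shipment costs + freight + 0.71% × C
C − 0.71% × C = 137917.48 + 905.00 + 119.22 + 824.67 + 1933.35
0.9929 × C = 141699.72
C = 141699.72 / 0.9929 = 142712.98
Insurance premium = 0.71% × 142712.98 = 1013.26
Import duty = 142712.98 × 7% = 9989.91

CIF value: SGD 142712.98; import duty: SGD 9989.91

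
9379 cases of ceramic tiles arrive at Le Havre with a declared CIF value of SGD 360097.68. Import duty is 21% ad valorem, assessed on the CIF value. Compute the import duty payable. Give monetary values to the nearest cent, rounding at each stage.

Import duty: SGD 75620.51

Import duty = 360097.68 × 21% = 75620.51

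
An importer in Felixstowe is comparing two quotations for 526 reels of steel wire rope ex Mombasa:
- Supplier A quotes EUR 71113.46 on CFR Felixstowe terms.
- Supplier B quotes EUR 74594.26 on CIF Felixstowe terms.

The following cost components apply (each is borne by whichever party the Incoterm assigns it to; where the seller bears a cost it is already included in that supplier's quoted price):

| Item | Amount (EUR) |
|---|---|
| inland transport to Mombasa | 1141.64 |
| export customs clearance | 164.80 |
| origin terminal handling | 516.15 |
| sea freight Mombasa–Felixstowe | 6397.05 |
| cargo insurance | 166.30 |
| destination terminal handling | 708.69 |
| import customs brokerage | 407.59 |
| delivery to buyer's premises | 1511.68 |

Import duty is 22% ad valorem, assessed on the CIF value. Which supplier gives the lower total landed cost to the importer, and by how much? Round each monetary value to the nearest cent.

Supplier A (CFR):
CIF value = CFR price + insurance = 71113.46 + 166.30 = 71279.76
Import duty = 71279.76 × 22% = 15681.55
Buyer bears (A): 166.30 + 708.69 + 407.59 + 1511.68 = 2794.26
Landed cost (A) = invoice 71113.46 + 2794.26 + duty 15681.55 = 89589.27
Supplier B (CIF):
The CIF price already equals the CIF value: 74594.26
Import duty = 74594.26 × 22% = 16410.74
Buyer bears (B): 708.69 + 407.59 + 1511.68 = 2627.96
Landed cost (B) = invoice 74594.26 + 2627.96 + duty 16410.74 = 93632.96
Difference = |89589.27 − 93632.96| = 4043.69

Supplier A is cheaper by EUR 4043.69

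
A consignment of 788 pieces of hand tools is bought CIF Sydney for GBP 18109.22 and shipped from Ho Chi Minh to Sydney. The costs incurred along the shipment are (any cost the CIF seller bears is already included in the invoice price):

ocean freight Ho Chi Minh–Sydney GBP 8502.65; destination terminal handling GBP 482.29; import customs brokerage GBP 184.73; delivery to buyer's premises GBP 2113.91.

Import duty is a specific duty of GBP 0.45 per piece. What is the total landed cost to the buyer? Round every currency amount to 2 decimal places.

CIF: the seller pays costs through ocean freight and marine insurance to the destination port.
Already in the invoice (seller's account under CIF): freight — exclude.
The CIF price already equals the CIF value: 18109.22
Import duty = 788 × 0.45 = 354.60
Buyer bears: destination terminal 482.29 + brokerage 184.73 + delivery 2113.91 + duty 354.60 = 3135.53
Landed cost = invoice 18109.22 + 3135.53 = 21244.75

Total landed cost: GBP 21244.75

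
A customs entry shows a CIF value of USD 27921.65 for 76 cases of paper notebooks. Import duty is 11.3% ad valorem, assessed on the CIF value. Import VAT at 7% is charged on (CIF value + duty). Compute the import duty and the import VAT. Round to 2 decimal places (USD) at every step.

Import duty: USD 3155.15; import VAT: USD 2175.38

Import duty = 27921.65 × 11.3% = 3155.15
VAT base = CIF + duty = 27921.65 + 3155.15 = 31076.80
Import VAT = 31076.80 × 7% = 2175.38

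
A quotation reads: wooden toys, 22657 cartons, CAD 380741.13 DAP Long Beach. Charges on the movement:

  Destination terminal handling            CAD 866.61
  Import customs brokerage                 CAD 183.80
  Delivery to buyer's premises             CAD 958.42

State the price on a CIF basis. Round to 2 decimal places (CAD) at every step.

CIF price: CAD 378916.10

Not relevant to the conversion: brokerage — on the buyer under both terms; not part of either seller's price.
From DAP to CIF, the seller no longer bears: destination terminal, delivery.
CIF price = 380741.13 − 866.61 − 958.42 = 378916.10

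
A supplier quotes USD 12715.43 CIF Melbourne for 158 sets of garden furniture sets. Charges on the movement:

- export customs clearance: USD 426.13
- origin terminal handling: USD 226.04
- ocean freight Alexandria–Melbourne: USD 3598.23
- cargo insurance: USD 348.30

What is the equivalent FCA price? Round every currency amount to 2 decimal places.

Not relevant to the conversion: export clearance — on the seller under both CIF and FCA; already in the CIF price and stays in the FCA price.
From CIF to FCA, the seller no longer bears: origin terminal, freight, insurance.
FCA price = 12715.43 − 226.04 − 3598.23 − 348.30 = 8542.86

FCA price: USD 8542.86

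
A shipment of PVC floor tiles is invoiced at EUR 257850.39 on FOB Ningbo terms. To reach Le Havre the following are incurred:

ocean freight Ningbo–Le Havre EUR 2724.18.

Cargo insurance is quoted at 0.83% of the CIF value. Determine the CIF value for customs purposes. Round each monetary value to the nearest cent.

Let C be the CIF value. C = FOB price + freight + 0.83% × C
C − 0.83% × C = 257850.39 + 2724.18
0.9917 × C = 260574.57
C = 260574.57 / 0.9917 = 262755.44
Insurance premium = 0.83% × 262755.44 = 2180.87

CIF value: EUR 262755.44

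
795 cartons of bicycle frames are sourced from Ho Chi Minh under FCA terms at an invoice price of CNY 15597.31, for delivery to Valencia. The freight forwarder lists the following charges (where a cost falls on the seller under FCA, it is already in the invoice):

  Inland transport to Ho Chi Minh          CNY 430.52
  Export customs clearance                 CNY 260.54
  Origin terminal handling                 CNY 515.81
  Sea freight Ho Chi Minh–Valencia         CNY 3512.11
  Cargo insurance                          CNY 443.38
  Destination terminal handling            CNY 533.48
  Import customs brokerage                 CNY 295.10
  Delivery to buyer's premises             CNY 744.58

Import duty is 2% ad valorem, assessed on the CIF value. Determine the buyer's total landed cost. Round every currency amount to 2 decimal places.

FCA: the seller delivers export-cleared goods to the carrier; the buyer bears costs from that point.
Already in the invoice (seller's account under FCA): inland to port, export clearance — exclude.
CIF value = FCA price + origin terminal + freight + insurance = 15597.31 + 515.81 + 3512.11 + 443.38 = 20068.61
Import duty = 20068.61 × 2% = 401.37
Buyer bears: origin terminal 515.81 + freight 3512.11 + insurance 443.38 + destination terminal 533.48 + brokerage 295.10 + delivery 744.58 + duty 401.37 = 6445.83
Landed cost = invoice 15597.31 + 6445.83 = 22043.14

Total landed cost: CNY 22043.14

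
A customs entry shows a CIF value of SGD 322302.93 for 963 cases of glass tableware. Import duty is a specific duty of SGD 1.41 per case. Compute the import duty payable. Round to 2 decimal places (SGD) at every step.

Import duty = 963 × 1.41 = 1357.83

Import duty: SGD 1357.83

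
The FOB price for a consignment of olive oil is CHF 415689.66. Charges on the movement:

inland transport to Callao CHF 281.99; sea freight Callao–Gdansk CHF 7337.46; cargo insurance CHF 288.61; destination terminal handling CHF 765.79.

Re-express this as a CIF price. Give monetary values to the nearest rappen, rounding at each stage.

CIF price: CHF 423315.73

Not relevant to the conversion: inland to port — on the seller under both FOB and CIF; already in the FOB price and stays in the CIF price. destination terminal — on the buyer under both terms; not part of either seller's price.
From FOB to CIF, the seller additionally bears: freight, insurance.
CIF price = 415689.66 + 7337.46 + 288.61 = 423315.73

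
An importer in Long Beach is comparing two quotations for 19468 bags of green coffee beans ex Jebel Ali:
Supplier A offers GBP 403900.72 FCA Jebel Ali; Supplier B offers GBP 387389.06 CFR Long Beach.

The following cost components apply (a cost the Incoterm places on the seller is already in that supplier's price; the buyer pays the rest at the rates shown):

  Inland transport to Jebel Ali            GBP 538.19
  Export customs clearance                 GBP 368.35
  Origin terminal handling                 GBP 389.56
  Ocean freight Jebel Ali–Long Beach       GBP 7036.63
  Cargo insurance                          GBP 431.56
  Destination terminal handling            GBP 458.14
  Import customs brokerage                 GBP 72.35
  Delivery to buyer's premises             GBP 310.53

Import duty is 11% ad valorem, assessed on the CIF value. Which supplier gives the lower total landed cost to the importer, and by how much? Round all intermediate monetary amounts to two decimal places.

Supplier B is cheaper by GBP 26571.01

Supplier A (FCA):
CIF value = FCA price + origin terminal + freight + insurance = 403900.72 + 389.56 + 7036.63 + 431.56 = 411758.47
Import duty = 411758.47 × 11% = 45293.43
Buyer bears (A): 389.56 + 7036.63 + 431.56 + 458.14 + 72.35 + 310.53 = 8698.77
Landed cost (A) = invoice 403900.72 + 8698.77 + duty 45293.43 = 457892.92
Supplier B (CFR):
CIF value = CFR price + insurance = 387389.06 + 431.56 = 387820.62
Import duty = 387820.62 × 11% = 42660.27
Buyer bears (B): 431.56 + 458.14 + 72.35 + 310.53 = 1272.58
Landed cost (B) = invoice 387389.06 + 1272.58 + duty 42660.27 = 431321.91
Difference = |457892.92 − 431321.91| = 26571.01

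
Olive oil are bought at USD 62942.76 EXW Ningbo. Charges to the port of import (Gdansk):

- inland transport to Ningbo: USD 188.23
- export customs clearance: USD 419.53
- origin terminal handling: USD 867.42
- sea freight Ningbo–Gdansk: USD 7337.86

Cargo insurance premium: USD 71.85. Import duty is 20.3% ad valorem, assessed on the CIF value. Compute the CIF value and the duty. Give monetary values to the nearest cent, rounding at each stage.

CIF value: USD 71827.65; import duty: USD 14581.01

CIF = EXW price + pre-shipment costs + freight + insurance
CIF = 62942.76 + 188.23 + 419.53 + 867.42 + 7337.86 + 71.85 = 71827.65
Import duty = 71827.65 × 20.3% = 14581.01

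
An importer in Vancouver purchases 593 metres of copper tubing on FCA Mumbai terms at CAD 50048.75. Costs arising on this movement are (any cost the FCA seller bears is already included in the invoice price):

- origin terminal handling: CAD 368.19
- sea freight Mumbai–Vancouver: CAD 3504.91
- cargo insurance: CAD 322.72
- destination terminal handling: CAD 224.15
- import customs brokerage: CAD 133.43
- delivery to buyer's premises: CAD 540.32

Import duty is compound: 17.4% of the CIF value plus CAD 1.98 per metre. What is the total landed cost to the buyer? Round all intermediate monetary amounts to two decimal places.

FCA: the seller delivers export-cleared goods to the carrier; the buyer bears costs from that point.
CIF value = FCA price + origin terminal + freight + insurance = 50048.75 + 368.19 + 3504.91 + 322.72 = 54244.57
Ad valorem component: 54244.57 × 17.4% = 9438.56
Specific component: 593 × 1.98 = 1174.14
Import duty = 9438.56 + 1174.14 = 10612.70
Buyer bears: origin terminal 368.19 + freight 3504.91 + insurance 322.72 + destination terminal 224.15 + brokerage 133.43 + delivery 540.32 + duty 10612.70 = 15706.42
Landed cost = invoice 50048.75 + 15706.42 = 65755.17

Total landed cost: CAD 65755.17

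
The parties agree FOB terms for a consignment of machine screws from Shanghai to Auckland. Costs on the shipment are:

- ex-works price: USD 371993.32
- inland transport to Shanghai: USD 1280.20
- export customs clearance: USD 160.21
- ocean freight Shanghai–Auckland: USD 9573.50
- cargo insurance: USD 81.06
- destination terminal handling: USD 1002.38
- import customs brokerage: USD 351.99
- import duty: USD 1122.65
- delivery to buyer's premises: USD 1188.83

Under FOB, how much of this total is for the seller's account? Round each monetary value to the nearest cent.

Seller's account: USD 373433.73

FOB: the seller bears costs until goods are on board at the origin port; the buyer bears freight, insurance and all costs thereafter.
Seller's account: goods 371993.32 + inland to port 1280.20 + export clearance 160.21 = 373433.73
Buyer's account: freight 9573.50 + insurance 81.06 + destination terminal 1002.38 + brokerage 351.99 + duty 1122.65 + delivery 1188.83 = 13320.41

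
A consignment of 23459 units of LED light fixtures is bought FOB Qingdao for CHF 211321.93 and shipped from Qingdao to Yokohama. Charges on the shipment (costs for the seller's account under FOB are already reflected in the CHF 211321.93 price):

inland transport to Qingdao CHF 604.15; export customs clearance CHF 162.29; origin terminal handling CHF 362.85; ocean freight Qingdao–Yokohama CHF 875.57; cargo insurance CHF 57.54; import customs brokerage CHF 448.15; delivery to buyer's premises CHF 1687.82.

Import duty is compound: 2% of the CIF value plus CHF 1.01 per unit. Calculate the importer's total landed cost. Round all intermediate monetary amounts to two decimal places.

FOB: the seller bears costs until goods are on board at the origin port; the buyer bears freight, insurance and all costs thereafter.
Already in the invoice (seller's account under FOB): inland to port, export clearance, origin terminal — exclude.
CIF value = FOB price + freight + insurance = 211321.93 + 875.57 + 57.54 = 212255.04
Ad valorem component: 212255.04 × 2% = 4245.10
Specific component: 23459 × 1.01 = 23693.59
Import duty = 4245.10 + 23693.59 = 27938.69
Buyer bears: freight 875.57 + insurance 57.54 + brokerage 448.15 + delivery 1687.82 + duty 27938.69 = 31007.77
Landed cost = invoice 211321.93 + 31007.77 = 242329.70

Total landed cost: CHF 242329.70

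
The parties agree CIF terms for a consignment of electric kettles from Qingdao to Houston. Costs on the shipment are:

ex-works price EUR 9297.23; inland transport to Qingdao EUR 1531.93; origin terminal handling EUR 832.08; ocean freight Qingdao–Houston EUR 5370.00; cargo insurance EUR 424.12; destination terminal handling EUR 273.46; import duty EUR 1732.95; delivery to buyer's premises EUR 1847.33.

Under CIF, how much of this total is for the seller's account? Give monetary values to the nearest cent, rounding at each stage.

Seller's account: EUR 17455.36

CIF: the seller pays costs through ocean freight and marine insurance to the destination port.
Seller's account: goods 9297.23 + inland to port 1531.93 + origin terminal 832.08 + freight 5370.00 + insurance 424.12 = 17455.36
Buyer's account: destination terminal 273.46 + duty 1732.95 + delivery 1847.33 = 3853.74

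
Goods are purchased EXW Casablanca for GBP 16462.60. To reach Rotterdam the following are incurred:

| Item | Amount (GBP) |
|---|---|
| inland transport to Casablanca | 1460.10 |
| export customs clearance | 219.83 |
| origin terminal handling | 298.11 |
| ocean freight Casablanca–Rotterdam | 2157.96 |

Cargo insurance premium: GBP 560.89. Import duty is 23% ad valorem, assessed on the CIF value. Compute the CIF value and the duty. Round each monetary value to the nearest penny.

CIF value: GBP 21159.49; import duty: GBP 4866.68

CIF = EXW price + pre-shipment costs + freight + insurance
CIF = 16462.60 + 1460.10 + 219.83 + 298.11 + 2157.96 + 560.89 = 21159.49
Import duty = 21159.49 × 23% = 4866.68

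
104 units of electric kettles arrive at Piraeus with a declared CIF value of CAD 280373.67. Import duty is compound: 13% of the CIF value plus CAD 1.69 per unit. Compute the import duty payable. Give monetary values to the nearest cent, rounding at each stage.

Import duty: CAD 36624.34

Ad valorem component: 280373.67 × 13% = 36448.58
Specific component: 104 × 1.69 = 175.76
Import duty = 36448.58 + 175.76 = 36624.34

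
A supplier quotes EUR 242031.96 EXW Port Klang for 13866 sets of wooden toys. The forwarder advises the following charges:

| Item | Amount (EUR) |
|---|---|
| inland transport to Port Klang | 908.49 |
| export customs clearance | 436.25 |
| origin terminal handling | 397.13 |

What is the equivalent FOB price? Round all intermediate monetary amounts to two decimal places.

FOB price: EUR 243773.83

From EXW to FOB, the seller additionally bears: inland to port, export clearance, origin terminal.
FOB price = 242031.96 + 908.49 + 436.25 + 397.13 = 243773.83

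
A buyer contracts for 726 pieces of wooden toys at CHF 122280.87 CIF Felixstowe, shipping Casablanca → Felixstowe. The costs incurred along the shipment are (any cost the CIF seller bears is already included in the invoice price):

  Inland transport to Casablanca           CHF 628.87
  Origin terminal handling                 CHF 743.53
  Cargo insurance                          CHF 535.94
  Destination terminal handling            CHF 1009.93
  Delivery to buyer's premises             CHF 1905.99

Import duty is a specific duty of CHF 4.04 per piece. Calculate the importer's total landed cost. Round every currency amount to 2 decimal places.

CIF: the seller pays costs through ocean freight and marine insurance to the destination port.
Already in the invoice (seller's account under CIF): inland to port, origin terminal, insurance — exclude.
The CIF price already equals the CIF value: 122280.87
Import duty = 726 × 4.04 = 2933.04
Buyer bears: destination terminal 1009.93 + delivery 1905.99 + duty 2933.04 = 5848.96
Landed cost = invoice 122280.87 + 5848.96 = 128129.83

Total landed cost: CHF 128129.83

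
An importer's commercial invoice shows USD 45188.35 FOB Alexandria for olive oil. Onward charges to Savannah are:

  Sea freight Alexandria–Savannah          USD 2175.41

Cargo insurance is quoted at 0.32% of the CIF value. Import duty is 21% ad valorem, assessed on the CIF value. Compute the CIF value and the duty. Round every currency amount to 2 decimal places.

Let C be the CIF value. C = FOB price + freight + 0.32% × C
C − 0.32% × C = 45188.35 + 2175.41
0.9968 × C = 47363.76
C = 47363.76 / 0.9968 = 47515.81
Insurance premium = 0.32% × 47515.81 = 152.05
Import duty = 47515.81 × 21% = 9978.32

CIF value: USD 47515.81; import duty: USD 9978.32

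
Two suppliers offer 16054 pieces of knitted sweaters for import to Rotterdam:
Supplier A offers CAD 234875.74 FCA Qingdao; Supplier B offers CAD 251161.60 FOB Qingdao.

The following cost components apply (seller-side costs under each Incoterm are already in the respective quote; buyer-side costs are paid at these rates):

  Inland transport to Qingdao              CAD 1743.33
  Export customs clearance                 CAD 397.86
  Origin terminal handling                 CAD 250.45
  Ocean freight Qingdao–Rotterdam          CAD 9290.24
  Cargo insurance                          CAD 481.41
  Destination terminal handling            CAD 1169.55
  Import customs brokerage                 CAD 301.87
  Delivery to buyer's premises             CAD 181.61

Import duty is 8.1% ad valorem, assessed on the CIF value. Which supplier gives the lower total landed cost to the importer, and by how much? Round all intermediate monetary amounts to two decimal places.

Supplier A (FCA):
CIF value = FCA price + origin terminal + freight + insurance = 234875.74 + 250.45 + 9290.24 + 481.41 = 244897.84
Import duty = 244897.84 × 8.1% = 19836.73
Buyer bears (A): 250.45 + 9290.24 + 481.41 + 1169.55 + 301.87 + 181.61 = 11675.13
Landed cost (A) = invoice 234875.74 + 11675.13 + duty 19836.73 = 266387.60
Supplier B (FOB):
CIF value = FOB price + freight + insurance = 251161.60 + 9290.24 + 481.41 = 260933.25
Import duty = 260933.25 × 8.1% = 21135.59
Buyer bears (B): 9290.24 + 481.41 + 1169.55 + 301.87 + 181.61 = 11424.68
Landed cost (B) = invoice 251161.60 + 11424.68 + duty 21135.59 = 283721.87
Difference = |266387.60 − 283721.87| = 17334.27

Supplier A is cheaper by CAD 17334.27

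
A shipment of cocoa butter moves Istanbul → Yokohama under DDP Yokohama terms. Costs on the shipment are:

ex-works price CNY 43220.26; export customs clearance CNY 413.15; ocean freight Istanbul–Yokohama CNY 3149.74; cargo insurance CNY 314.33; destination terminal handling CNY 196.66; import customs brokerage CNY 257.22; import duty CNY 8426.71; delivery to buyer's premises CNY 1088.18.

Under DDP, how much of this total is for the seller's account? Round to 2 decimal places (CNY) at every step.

DDP: the seller bears all costs including import duty.
Seller's account: goods 43220.26 + export clearance 413.15 + freight 3149.74 + insurance 314.33 + destination terminal 196.66 + brokerage 257.22 + duty 8426.71 + delivery 1088.18 = 57066.25
Buyer's account: 0.00

Seller's account: CNY 57066.25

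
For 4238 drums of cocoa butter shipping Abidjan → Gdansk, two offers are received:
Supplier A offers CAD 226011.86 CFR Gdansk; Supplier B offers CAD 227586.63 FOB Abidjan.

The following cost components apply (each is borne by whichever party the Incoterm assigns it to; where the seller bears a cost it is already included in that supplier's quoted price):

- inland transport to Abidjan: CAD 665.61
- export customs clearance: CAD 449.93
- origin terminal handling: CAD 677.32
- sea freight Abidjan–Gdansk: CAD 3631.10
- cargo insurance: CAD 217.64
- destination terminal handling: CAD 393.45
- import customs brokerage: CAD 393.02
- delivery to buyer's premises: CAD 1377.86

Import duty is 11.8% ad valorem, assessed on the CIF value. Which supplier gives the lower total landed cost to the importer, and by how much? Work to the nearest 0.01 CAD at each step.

Supplier A (CFR):
CIF value = CFR price + insurance = 226011.86 + 217.64 = 226229.50
Import duty = 226229.50 × 11.8% = 26695.08
Buyer bears (A): 217.64 + 393.45 + 393.02 + 1377.86 = 2381.97
Landed cost (A) = invoice 226011.86 + 2381.97 + duty 26695.08 = 255088.91
Supplier B (FOB):
CIF value = FOB price + freight + insurance = 227586.63 + 3631.10 + 217.64 = 231435.37
Import duty = 231435.37 × 11.8% = 27309.37
Buyer bears (B): 3631.10 + 217.64 + 393.45 + 393.02 + 1377.86 = 6013.07
Landed cost (B) = invoice 227586.63 + 6013.07 + duty 27309.37 = 260909.07
Difference = |255088.91 − 260909.07| = 5820.16

Supplier A is cheaper by CAD 5820.16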